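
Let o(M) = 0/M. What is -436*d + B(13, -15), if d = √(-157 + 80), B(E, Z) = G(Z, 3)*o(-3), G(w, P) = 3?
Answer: -436*I*√77 ≈ -3825.9*I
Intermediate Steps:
o(M) = 0
B(E, Z) = 0 (B(E, Z) = 3*0 = 0)
d = I*√77 (d = √(-77) = I*√77 ≈ 8.775*I)
-436*d + B(13, -15) = -436*I*√77 + 0 = -436*I*√77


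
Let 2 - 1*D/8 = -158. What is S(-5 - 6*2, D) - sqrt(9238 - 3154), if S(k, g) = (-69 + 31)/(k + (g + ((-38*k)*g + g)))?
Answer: -64695032/829423 ≈ -78.000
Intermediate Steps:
D = 1280 (D = 16 - 8*(-158) = 16 + 1264 = 1280)
S(k, g) = -38/(k + 2*g - 38*g*k) (S(k, g) = -38/(k + (g + (-38*g*k + g))) = -38/(k + (g + (g - 38*g*k))) = -38/(k + (2*g - 38*g*k)) = -38/(k + 2*g - 38*g*k))
S(-5 - 6*2, D) - sqrt(9238 - 3154) = 38/(-(-5 - 6*2) - 2*1280 + 38*1280*(-5 - 6*2)) - sqrt(9238 - 3154) = 38/(-(-5 - 12) - 2560 + 38*1280*(-5 - 12)) - sqrt(6084) = 38/(-1*(-17) - 2560 + 38*1280*(-17)) - 1*78 = 38/(17 - 2560 - 826880) - 78 = 38/(-829423) - 78 = 38*(-1/829423) - 78 = -38/829423 - 78 = -64695032/829423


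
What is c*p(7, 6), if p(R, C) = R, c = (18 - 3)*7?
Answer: 735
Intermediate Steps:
c = 105 (c = 15*7 = 105)
c*p(7, 6) = 105*7 = 735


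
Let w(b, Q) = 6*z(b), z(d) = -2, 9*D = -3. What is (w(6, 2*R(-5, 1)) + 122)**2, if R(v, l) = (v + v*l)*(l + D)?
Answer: 12100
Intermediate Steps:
D = -1/3 (D = (1/9)*(-3) = -1/3 ≈ -0.33333)
R(v, l) = (-1/3 + l)*(v + l*v) (R(v, l) = (v + v*l)*(l - 1/3) = (v + l*v)*(-1/3 + l) = (-1/3 + l)*(v + l*v))
w(b, Q) = -12 (w(b, Q) = 6*(-2) = -12)
(w(6, 2*R(-5, 1)) + 122)**2 = (-12 + 122)**2 = 110**2 = 12100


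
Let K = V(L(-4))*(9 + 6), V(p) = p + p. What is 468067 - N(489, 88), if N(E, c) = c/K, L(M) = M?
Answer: 7021016/15 ≈ 4.6807e+5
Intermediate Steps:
V(p) = 2*p
K = -120 (K = (2*(-4))*(9 + 6) = -8*15 = -120)
N(E, c) = -c/120 (N(E, c) = c/(-120) = c*(-1/120) = -c/120)
468067 - N(489, 88) = 468067 - (-1)*88/120 = 468067 - 1*(-11/15) = 468067 + 11/15 = 7021016/15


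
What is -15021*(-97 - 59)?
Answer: 2343276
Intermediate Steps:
-15021*(-97 - 59) = -15021*(-156) = 2343276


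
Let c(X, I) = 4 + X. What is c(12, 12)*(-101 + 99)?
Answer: -32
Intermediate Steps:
c(12, 12)*(-101 + 99) = (4 + 12)*(-101 + 99) = 16*(-2) = -32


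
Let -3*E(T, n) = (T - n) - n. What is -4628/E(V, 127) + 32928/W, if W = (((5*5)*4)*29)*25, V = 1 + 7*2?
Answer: -249680052/4331875 ≈ -57.638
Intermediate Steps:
V = 15 (V = 1 + 14 = 15)
W = 72500 (W = ((25*4)*29)*25 = (100*29)*25 = 2900*25 = 72500)
E(T, n) = -T/3 + 2*n/3 (E(T, n) = -((T - n) - n)/3 = -(T - 2*n)/3 = -T/3 + 2*n/3)
-4628/E(V, 127) + 32928/W = -4628/(-1/3*15 + (2/3)*127) + 32928/72500 = -4628/(-5 + 254/3) + 32928*(1/72500) = -4628/239/3 + 8232/18125 = -4628*3/239 + 8232/18125 = -13884/239 + 8232/18125 = -249680052/4331875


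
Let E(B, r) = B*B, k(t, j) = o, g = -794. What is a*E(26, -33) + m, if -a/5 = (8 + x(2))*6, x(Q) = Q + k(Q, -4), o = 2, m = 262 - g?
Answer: -242304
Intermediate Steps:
m = 1056 (m = 262 - 1*(-794) = 262 + 794 = 1056)
k(t, j) = 2
x(Q) = 2 + Q (x(Q) = Q + 2 = 2 + Q)
a = -360 (a = -5*(8 + (2 + 2))*6 = -5*(8 + 4)*6 = -60*6 = -5*72 = -360)
E(B, r) = B**2
a*E(26, -33) + m = -360*26**2 + 1056 = -360*676 + 1056 = -243360 + 1056 = -242304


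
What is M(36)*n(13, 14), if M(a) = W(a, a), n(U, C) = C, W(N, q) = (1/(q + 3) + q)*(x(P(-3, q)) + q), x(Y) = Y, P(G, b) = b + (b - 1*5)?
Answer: 2026010/39 ≈ 51949.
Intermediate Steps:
P(G, b) = -5 + 2*b (P(G, b) = b + (b - 5) = b + (-5 + b) = -5 + 2*b)
W(N, q) = (-5 + 3*q)*(q + 1/(3 + q)) (W(N, q) = (1/(q + 3) + q)*((-5 + 2*q) + q) = (1/(3 + q) + q)*(-5 + 3*q) = (q + 1/(3 + q))*(-5 + 3*q) = (-5 + 3*q)*(q + 1/(3 + q)))
M(a) = (-5 - 12*a + 3*a³ + 4*a²)/(3 + a)
M(36)*n(13, 14) = ((-5 - 12*36 + 3*36³ + 4*36²)/(3 + 36))*14 = ((-5 - 432 + 3*46656 + 4*1296)/39)*14 = ((-5 - 432 + 139968 + 5184)/39)*14 = ((1/39)*144715)*14 = (144715/39)*14 = 2026010/39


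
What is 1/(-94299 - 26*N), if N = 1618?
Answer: -1/136367 ≈ -7.3332e-6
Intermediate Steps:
1/(-94299 - 26*N) = 1/(-94299 - 26*1618) = 1/(-94299 - 42068) = 1/(-136367) = -1/136367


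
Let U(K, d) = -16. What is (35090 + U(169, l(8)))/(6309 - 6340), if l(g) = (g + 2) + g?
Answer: -35074/31 ≈ -1131.4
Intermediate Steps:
l(g) = 2 + 2*g (l(g) = (2 + g) + g = 2 + 2*g)
(35090 + U(169, l(8)))/(6309 - 6340) = (35090 - 16)/(6309 - 6340) = 35074/(-31) = 35074*(-1/31) = -35074/31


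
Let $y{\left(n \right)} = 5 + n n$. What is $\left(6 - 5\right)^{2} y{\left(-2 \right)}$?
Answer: $9$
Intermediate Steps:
$y{\left(n \right)} = 5 + n^{2}$
$\left(6 - 5\right)^{2} y{\left(-2 \right)} = \left(6 - 5\right)^{2} \left(5 + \left(-2\right)^{2}\right) = 1^{2} \left(5 + 4\right) = 1 \cdot 9 = 9$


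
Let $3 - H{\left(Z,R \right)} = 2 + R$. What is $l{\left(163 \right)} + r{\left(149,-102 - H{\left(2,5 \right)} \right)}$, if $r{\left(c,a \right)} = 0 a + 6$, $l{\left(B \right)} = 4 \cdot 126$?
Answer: $510$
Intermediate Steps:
$H{\left(Z,R \right)} = 1 - R$ ($H{\left(Z,R \right)} = 3 - \left(2 + R\right) = 1 - R$)
$l{\left(B \right)} = 504$
$r{\left(c,a \right)} = 6$ ($r{\left(c,a \right)} = 0 + 6 = 6$)
$l{\left(163 \right)} + r{\left(149,-102 - H{\left(2,5 \right)} \right)} = 504 + 6 = 510$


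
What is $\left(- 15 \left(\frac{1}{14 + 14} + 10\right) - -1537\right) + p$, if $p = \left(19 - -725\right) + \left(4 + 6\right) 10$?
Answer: $\frac{62453}{28} \approx 2230.5$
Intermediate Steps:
$p = 844$ ($p = \left(19 + 725\right) + 10 \cdot 10 = 744 + 100 = 844$)
$\left(- 15 \left(\frac{1}{14 + 14} + 10\right) - -1537\right) + p = \left(- 15 \left(\frac{1}{14 + 14} + 10\right) - -1537\right) + 844 = \left(- 15 \left(\frac{1}{28} + 10\right) + 1537\right) + 844 = \left(\left(-15\right) \frac{281}{28} + 1537\right) + 844 = \left(- \frac{4215}{28} + 1537\right) + 844 = \frac{38821}{28} + 844 = \frac{62453}{28}$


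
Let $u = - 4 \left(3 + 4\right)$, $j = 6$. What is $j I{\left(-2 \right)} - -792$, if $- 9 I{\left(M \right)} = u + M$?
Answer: $812$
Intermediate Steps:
$u = -28$ ($u = \left(-4\right) 7 = -28$)
$I{\left(M \right)} = \frac{28}{9} - \frac{M}{9}$ ($I{\left(M \right)} = - \frac{-28 + M}{9} = \frac{28}{9} - \frac{M}{9}$)
$j I{\left(-2 \right)} - -792 = 6 \left(\frac{28}{9} - - \frac{2}{9}\right) - -792 = 6 \left(\frac{28}{9} + \frac{2}{9}\right) + 792 = 6 \cdot \frac{10}{3} + 792 = 20 + 792 = 812$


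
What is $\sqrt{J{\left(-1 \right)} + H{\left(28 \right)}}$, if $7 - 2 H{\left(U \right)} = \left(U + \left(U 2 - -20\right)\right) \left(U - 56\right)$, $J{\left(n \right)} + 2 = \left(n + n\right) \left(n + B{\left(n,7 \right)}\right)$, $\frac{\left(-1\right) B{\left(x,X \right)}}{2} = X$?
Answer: $\frac{5 \sqrt{238}}{2} \approx 38.568$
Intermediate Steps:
$B{\left(x,X \right)} = - 2 X$
$J{\left(n \right)} = -2 + 2 n \left(-14 + n\right)$ ($J{\left(n \right)} = -2 + \left(n + n\right) \left(n - 14\right) = -2 + 2 n \left(n - 14\right) = -2 + 2 n \left(-14 + n\right)$)
$H{\left(U \right)} = \frac{7}{2} - \frac{\left(-56 + U\right) \left(20 + 3 U\right)}{2}$ ($H{\left(U \right)} = \frac{7}{2} - \frac{\left(U + \left(U 2 - -20\right)\right) \left(U - 56\right)}{2} = \frac{7}{2} - \frac{\left(U + \left(2 U + 20\right)\right) \left(-56 + U\right)}{2} = \frac{7}{2} - \frac{\left(U + \left(20 + 2 U\right)\right) \left(-56 + U\right)}{2} = \frac{7}{2} - \frac{\left(20 + 3 U\right) \left(-56 + U\right)}{2} = \frac{7}{2} - \frac{\left(-56 + U\right) \left(20 + 3 U\right)}{2}$)
$\sqrt{J{\left(-1 \right)} + H{\left(28 \right)}} = \sqrt{\left(-2 - -28 + 2 \left(-1\right)^{2}\right) + \left(\frac{1127}{2} + 74 \cdot 28 - \frac{3 \cdot 28^{2}}{2}\right)} = \sqrt{\left(-2 + 28 + 2 \cdot 1\right) + \left(\frac{1127}{2} + 2072 - 1176\right)} = \sqrt{\left(-2 + 28 + 2\right) + \left(\frac{1127}{2} + 2072 - 1176\right)} = \sqrt{28 + \frac{2919}{2}} = \sqrt{\frac{2975}{2}} = \frac{5 \sqrt{238}}{2}$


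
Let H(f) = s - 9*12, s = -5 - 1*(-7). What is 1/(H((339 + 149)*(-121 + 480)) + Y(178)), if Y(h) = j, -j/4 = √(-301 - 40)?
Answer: I/(2*(-53*I + 2*√341)) ≈ -0.0063503 + 0.0044252*I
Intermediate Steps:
s = 2 (s = -5 + 7 = 2)
j = -4*I*√341 (j = -4*√(-301 - 40) = -4*I*√341 ≈ -73.865*I)
Y(h) = -4*I*√341
H(f) = -106 (H(f) = 2 - 9*12 = 2 - 108 = -106)
1/(H((339 + 149)*(-121 + 480)) + Y(178)) = 1/(-106 - 4*I*√341)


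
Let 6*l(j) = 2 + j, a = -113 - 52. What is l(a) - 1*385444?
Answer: -2312827/6 ≈ -3.8547e+5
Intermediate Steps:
a = -165
l(j) = ⅓ + j/6 (l(j) = (2 + j)/6 = ⅓ + j/6)
l(a) - 1*385444 = (⅓ + (⅙)*(-165)) - 1*385444 = (⅓ - 55/2) - 385444 = -163/6 - 385444 = -2312827/6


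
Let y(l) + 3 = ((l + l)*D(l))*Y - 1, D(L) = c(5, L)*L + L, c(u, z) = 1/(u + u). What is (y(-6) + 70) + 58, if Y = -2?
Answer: -172/5 ≈ -34.400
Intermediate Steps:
c(u, z) = 1/(2*u)
D(L) = 11*L/10 (D(L) = ((1/2)/5)*L + L = ((1/2)*(1/5))*L + L = L/10 + L = 11*L/10)
y(l) = -4 - 22*l**2/5 (y(l) = -3 + (((l + l)*(11*l/10))*(-2) - 1) = -3 + (((2*l)*(11*l/10))*(-2) - 1) = -3 + ((11*l**2/5)*(-2) - 1) = -3 + (-22*l**2/5 - 1) = -3 + (-1 - 22*l**2/5) = -4 - 22*l**2/5)
(y(-6) + 70) + 58 = ((-4 - 22/5*(-6)**2) + 70) + 58 = ((-4 - 22/5*36) + 70) + 58 = ((-4 - 792/5) + 70) + 58 = (-812/5 + 70) + 58 = -462/5 + 58 = -172/5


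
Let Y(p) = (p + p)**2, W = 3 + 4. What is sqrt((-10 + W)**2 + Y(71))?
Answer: sqrt(20173) ≈ 142.03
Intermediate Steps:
W = 7
Y(p) = 4*p**2 (Y(p) = (2*p)**2 = 4*p**2)
sqrt((-10 + W)**2 + Y(71)) = sqrt((-10 + 7)**2 + 4*71**2) = sqrt((-3)**2 + 4*5041) = sqrt(9 + 20164) = sqrt(20173)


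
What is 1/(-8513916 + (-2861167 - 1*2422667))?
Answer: -1/13797750 ≈ -7.2476e-8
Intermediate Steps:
1/(-8513916 + (-2861167 - 1*2422667)) = 1/(-8513916 + (-2861167 - 2422667)) = 1/(-8513916 - 5283834) = 1/(-13797750) = -1/13797750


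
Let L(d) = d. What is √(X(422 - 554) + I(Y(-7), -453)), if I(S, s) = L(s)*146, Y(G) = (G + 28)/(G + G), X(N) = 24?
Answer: 3*I*√7346 ≈ 257.13*I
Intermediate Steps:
Y(G) = (28 + G)/(2*G) (Y(G) = (28 + G)/((2*G)) = (28 + G)*(1/(2*G)) = (28 + G)/(2*G))
I(S, s) = 146*s (I(S, s) = s*146 = 146*s)
√(X(422 - 554) + I(Y(-7), -453)) = √(24 + 146*(-453)) = √(24 - 66138) = √(-66114) = 3*I*√7346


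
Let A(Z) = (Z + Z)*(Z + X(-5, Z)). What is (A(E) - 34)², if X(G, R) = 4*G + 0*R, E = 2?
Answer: 11236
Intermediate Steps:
X(G, R) = 4*G (X(G, R) = 4*G + 0 = 4*G)
A(Z) = 2*Z*(-20 + Z) (A(Z) = (Z + Z)*(Z + 4*(-5)) = (2*Z)*(Z - 20) = (2*Z)*(-20 + Z) = 2*Z*(-20 + Z))
(A(E) - 34)² = (2*2*(-20 + 2) - 34)² = (2*2*(-18) - 34)² = (-72 - 34)² = (-106)² = 11236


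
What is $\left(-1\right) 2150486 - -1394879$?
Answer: $-755607$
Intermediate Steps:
$\left(-1\right) 2150486 - -1394879 = -2150486 + 1394879 = -755607$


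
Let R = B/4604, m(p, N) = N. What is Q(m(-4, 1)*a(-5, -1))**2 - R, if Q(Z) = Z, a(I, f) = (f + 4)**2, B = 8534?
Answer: 182195/2302 ≈ 79.146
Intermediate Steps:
a(I, f) = (4 + f)**2
R = 4267/2302 (R = 8534/4604 = 8534*(1/4604) = 4267/2302 ≈ 1.8536)
Q(m(-4, 1)*a(-5, -1))**2 - R = (1*(4 - 1)**2)**2 - 1*4267/2302 = (1*3**2)**2 - 4267/2302 = (1*9)**2 - 4267/2302 = 9**2 - 4267/2302 = 81 - 4267/2302 = 182195/2302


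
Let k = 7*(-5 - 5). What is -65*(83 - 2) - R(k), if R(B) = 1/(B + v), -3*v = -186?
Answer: -42119/8 ≈ -5264.9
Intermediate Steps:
v = 62 (v = -⅓*(-186) = 62)
k = -70 (k = 7*(-10) = -70)
R(B) = 1/(62 + B) (R(B) = 1/(B + 62) = 1/(62 + B))
-65*(83 - 2) - R(k) = -65*(83 - 2) - 1/(62 - 70) = -65*81 - 1/(-8) = -5265 - 1*(-⅛) = -5265 + ⅛ = -42119/8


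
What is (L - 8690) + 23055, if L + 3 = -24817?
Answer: -10455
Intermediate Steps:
L = -24820 (L = -3 - 24817 = -24820)
(L - 8690) + 23055 = (-24820 - 8690) + 23055 = -33510 + 23055 = -10455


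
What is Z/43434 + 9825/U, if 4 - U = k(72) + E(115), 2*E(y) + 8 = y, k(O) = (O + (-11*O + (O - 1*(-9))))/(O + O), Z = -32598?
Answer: -380629331/1739773 ≈ -218.78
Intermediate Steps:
k(O) = (9 - 9*O)/(2*O) (k(O) = (O + (-11*O + (O + 9)))/((2*O)) = (O + (-11*O + (9 + O)))*(1/(2*O)) = (O + (9 - 10*O))*(1/(2*O)) = (9 - 9*O)*(1/(2*O)) = (9 - 9*O)/(2*O))
E(y) = -4 + y/2
U = -721/16 (U = 4 - ((9/2)*(1 - 1*72)/72 + (-4 + (1/2)*115)) = 4 - ((9/2)*(1/72)*(1 - 72) + (-4 + 115/2)) = 4 - ((9/2)*(1/72)*(-71) + 107/2) = 4 - (-71/16 + 107/2) = 4 - 1*785/16 = 4 - 785/16 = -721/16 ≈ -45.063)
Z/43434 + 9825/U = -32598/43434 + 9825/(-721/16) = -32598*1/43434 + 9825*(-16/721) = -1811/2413 - 157200/721 = -380629331/1739773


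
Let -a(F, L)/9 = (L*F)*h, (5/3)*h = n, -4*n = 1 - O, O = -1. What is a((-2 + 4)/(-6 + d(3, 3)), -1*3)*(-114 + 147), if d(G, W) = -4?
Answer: 2673/50 ≈ 53.460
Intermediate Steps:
n = -1/2 (n = -(1 - 1*(-1))/4 = -(1 + 1)/4 = -1/4*2 = -1/2 ≈ -0.50000)
h = -3/10 (h = (3/5)*(-1/2) = -3/10 ≈ -0.30000)
a(F, L) = 27*F*L/10 (a(F, L) = -9*L*F*(-3)/10 = -9*F*L*(-3)/10 = -(-27)*F*L/10 = 27*F*L/10)
a((-2 + 4)/(-6 + d(3, 3)), -1*3)*(-114 + 147) = (27*((-2 + 4)/(-6 - 4))*(-1*3)/10)*(-114 + 147) = ((27/10)*(2/(-10))*(-3))*33 = ((27/10)*(2*(-1/10))*(-3))*33 = ((27/10)*(-1/5)*(-3))*33 = (81/50)*33 = 2673/50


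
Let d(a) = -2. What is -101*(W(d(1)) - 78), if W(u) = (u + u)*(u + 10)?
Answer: 11110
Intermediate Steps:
W(u) = 2*u*(10 + u) (W(u) = (2*u)*(10 + u) = 2*u*(10 + u))
-101*(W(d(1)) - 78) = -101*(2*(-2)*(10 - 2) - 78) = -101*(2*(-2)*8 - 78) = -101*(-32 - 78) = -101*(-110) = 11110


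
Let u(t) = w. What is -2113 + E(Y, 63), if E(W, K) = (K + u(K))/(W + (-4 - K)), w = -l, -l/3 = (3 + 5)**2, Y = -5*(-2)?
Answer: -40232/19 ≈ -2117.5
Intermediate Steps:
Y = 10
l = -192 (l = -3*(3 + 5)**2 = -3*8**2 = -3*64 = -192)
w = 192 (w = -1*(-192) = 192)
u(t) = 192
E(W, K) = (192 + K)/(-4 + W - K) (E(W, K) = (K + 192)/(W + (-4 - K)) = (192 + K)/(-4 + W - K))
-2113 + E(Y, 63) = -2113 + (-192 - 1*63)/(4 + 63 - 1*10) = -2113 + (-192 - 63)/(4 + 63 - 10) = -2113 - 255/57 = -2113 + (1/57)*(-255) = -2113 - 85/19 = -40232/19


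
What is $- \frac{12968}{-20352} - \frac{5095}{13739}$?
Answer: $\frac{9309239}{34952016} \approx 0.26634$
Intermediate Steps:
$- \frac{12968}{-20352} - \frac{5095}{13739} = \left(-12968\right) \left(- \frac{1}{20352}\right) - \frac{5095}{13739} = \frac{1621}{2544} - \frac{5095}{13739} = \frac{9309239}{34952016}$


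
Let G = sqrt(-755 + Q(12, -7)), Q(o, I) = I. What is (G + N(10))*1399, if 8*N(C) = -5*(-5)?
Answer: 34975/8 + 1399*I*sqrt(762) ≈ 4371.9 + 38619.0*I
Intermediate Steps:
N(C) = 25/8 (N(C) = (-5*(-5))/8 = (1/8)*25 = 25/8)
G = I*sqrt(762) (G = sqrt(-755 - 7) = sqrt(-762) = I*sqrt(762) ≈ 27.604*I)
(G + N(10))*1399 = (I*sqrt(762) + 25/8)*1399 = (25/8 + I*sqrt(762))*1399 = 34975/8 + 1399*I*sqrt(762)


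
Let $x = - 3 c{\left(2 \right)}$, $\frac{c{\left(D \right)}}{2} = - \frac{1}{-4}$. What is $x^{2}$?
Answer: $\frac{9}{4} \approx 2.25$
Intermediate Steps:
$c{\left(D \right)} = \frac{1}{2}$ ($c{\left(D \right)} = 2 \left(- \frac{1}{-4}\right) = 2 \left(\left(-1\right) \left(- \frac{1}{4}\right)\right) = 2 \cdot \frac{1}{4} = \frac{1}{2}$)
$x = - \frac{3}{2}$ ($x = \left(-3\right) \frac{1}{2} = - \frac{3}{2} \approx -1.5$)
$x^{2} = \left(- \frac{3}{2}\right)^{2} = \frac{9}{4}$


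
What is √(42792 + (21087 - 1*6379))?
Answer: 50*√23 ≈ 239.79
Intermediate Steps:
√(42792 + (21087 - 1*6379)) = √(42792 + (21087 - 6379)) = √(42792 + 14708) = √57500 = 50*√23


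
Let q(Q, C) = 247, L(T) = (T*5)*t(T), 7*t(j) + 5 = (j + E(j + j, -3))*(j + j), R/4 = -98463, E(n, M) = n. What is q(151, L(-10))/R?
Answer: -247/393852 ≈ -0.00062714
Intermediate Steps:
R = -393852 (R = 4*(-98463) = -393852)
t(j) = -5/7 + 6*j**2/7 (t(j) = -5/7 + ((j + (j + j))*(j + j))/7 = -5/7 + ((j + 2*j)*(2*j))/7 = -5/7 + ((3*j)*(2*j))/7 = -5/7 + (6*j**2)/7 = -5/7 + 6*j**2/7)
L(T) = 5*T*(-5/7 + 6*T**2/7) (L(T) = (T*5)*(-5/7 + 6*T**2/7) = (5*T)*(-5/7 + 6*T**2/7) = 5*T*(-5/7 + 6*T**2/7))
q(151, L(-10))/R = 247/(-393852) = 247*(-1/393852) = -247/393852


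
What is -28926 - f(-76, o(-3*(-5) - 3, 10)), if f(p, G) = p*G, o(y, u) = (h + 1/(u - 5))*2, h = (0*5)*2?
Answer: -144478/5 ≈ -28896.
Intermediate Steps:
h = 0 (h = 0*2 = 0)
o(y, u) = 2/(-5 + u) (o(y, u) = (0 + 1/(u - 5))*2 = (0 + 1/(-5 + u))*2 = 2/(-5 + u))
f(p, G) = G*p
-28926 - f(-76, o(-3*(-5) - 3, 10)) = -28926 - 2/(-5 + 10)*(-76) = -28926 - 2/5*(-76) = -28926 - 2*(⅕)*(-76) = -28926 - 2*(-76)/5 = -28926 - 1*(-152/5) = -28926 + 152/5 = -144478/5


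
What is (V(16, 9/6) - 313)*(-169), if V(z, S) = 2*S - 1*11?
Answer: 54249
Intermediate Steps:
V(z, S) = -11 + 2*S (V(z, S) = 2*S - 11 = -11 + 2*S)
(V(16, 9/6) - 313)*(-169) = ((-11 + 2*(9/6)) - 313)*(-169) = ((-11 + 2*(9*(⅙))) - 313)*(-169) = ((-11 + 2*(3/2)) - 313)*(-169) = ((-11 + 3) - 313)*(-169) = (-8 - 313)*(-169) = -321*(-169) = 54249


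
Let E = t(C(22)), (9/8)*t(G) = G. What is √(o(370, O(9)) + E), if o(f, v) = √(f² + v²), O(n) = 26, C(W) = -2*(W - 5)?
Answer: √(-272 + 18*√34394)/3 ≈ 18.458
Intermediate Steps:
C(W) = 10 - 2*W (C(W) = -2*(-5 + W) = 10 - 2*W)
t(G) = 8*G/9
E = -272/9 (E = 8*(10 - 2*22)/9 = 8*(10 - 44)/9 = (8/9)*(-34) = -272/9 ≈ -30.222)
√(o(370, O(9)) + E) = √(√(370² + 26²) - 272/9) = √(√(136900 + 676) - 272/9) = √(√137576 - 272/9) = √(2*√34394 - 272/9) = √(-272/9 + 2*√34394)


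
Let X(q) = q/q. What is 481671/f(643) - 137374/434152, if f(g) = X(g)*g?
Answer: 104515048255/139579868 ≈ 748.78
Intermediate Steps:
X(q) = 1
f(g) = g (f(g) = 1*g = g)
481671/f(643) - 137374/434152 = 481671/643 - 137374/434152 = 481671*(1/643) - 137374*1/434152 = 481671/643 - 68687/217076 = 104515048255/139579868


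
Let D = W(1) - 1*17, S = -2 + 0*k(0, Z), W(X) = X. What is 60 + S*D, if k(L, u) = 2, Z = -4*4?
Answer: 92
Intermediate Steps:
Z = -16
S = -2 (S = -2 + 0*2 = -2 + 0 = -2)
D = -16 (D = 1 - 1*17 = 1 - 17 = -16)
60 + S*D = 60 - 2*(-16) = 60 + 32 = 92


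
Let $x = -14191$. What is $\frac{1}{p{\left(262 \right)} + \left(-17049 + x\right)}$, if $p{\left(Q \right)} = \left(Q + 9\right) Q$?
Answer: $\frac{1}{39762} \approx 2.515 \cdot 10^{-5}$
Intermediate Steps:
$p{\left(Q \right)} = Q \left(9 + Q\right)$ ($p{\left(Q \right)} = \left(9 + Q\right) Q = Q \left(9 + Q\right)$)
$\frac{1}{p{\left(262 \right)} + \left(-17049 + x\right)} = \frac{1}{262 \left(9 + 262\right) - 31240} = \frac{1}{262 \cdot 271 - 31240} = \frac{1}{71002 - 31240} = \frac{1}{39762}$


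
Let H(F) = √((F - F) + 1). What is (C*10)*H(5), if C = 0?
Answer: 0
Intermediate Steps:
H(F) = 1 (H(F) = √(0 + 1) = √1 = 1)
(C*10)*H(5) = (0*10)*1 = 0*1 = 0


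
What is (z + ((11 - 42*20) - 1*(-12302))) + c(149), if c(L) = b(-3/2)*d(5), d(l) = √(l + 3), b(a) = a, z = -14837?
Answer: -3364 - 3*√2 ≈ -3368.2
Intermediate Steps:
d(l) = √(3 + l)
c(L) = -3*√2 (c(L) = (-3/2)*√(3 + 5) = (-3*½)*√8 = -3*√2)
(z + ((11 - 42*20) - 1*(-12302))) + c(149) = (-14837 + ((11 - 42*20) - 1*(-12302))) - 3*√2 = (-14837 + ((11 - 840) + 12302)) - 3*√2 = (-14837 + (-829 + 12302)) - 3*√2 = (-14837 + 11473) - 3*√2 = -3364 - 3*√2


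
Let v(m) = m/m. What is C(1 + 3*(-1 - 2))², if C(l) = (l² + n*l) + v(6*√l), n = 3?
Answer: 1681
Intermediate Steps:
v(m) = 1
C(l) = 1 + l² + 3*l (C(l) = (l² + 3*l) + 1 = 1 + l² + 3*l)
C(1 + 3*(-1 - 2))² = (1 + (1 + 3*(-1 - 2))² + 3*(1 + 3*(-1 - 2)))² = (1 + (1 + 3*(-3))² + 3*(1 + 3*(-3)))² = (1 + (1 - 9)² + 3*(1 - 9))² = (1 + (-8)² + 3*(-8))² = (1 + 64 - 24)² = 41² = 1681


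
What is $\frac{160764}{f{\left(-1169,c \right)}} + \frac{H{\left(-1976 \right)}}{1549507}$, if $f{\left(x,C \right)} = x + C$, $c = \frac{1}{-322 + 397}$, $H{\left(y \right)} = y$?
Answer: $- \frac{491659052498}{3575038861} \approx -137.53$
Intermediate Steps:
$c = \frac{1}{75} \approx 0.013333$
$f{\left(x,C \right)} = C + x$
$\frac{160764}{f{\left(-1169,c \right)}} + \frac{H{\left(-1976 \right)}}{1549507} = \frac{160764}{\frac{1}{75} - 1169} - \frac{1976}{1549507} = \frac{160764}{- \frac{87674}{75}} - \frac{104}{81553} = 160764 \left(- \frac{75}{87674}\right) - \frac{104}{81553} = - \frac{6028650}{43837} - \frac{104}{81553} = - \frac{491659052498}{3575038861}$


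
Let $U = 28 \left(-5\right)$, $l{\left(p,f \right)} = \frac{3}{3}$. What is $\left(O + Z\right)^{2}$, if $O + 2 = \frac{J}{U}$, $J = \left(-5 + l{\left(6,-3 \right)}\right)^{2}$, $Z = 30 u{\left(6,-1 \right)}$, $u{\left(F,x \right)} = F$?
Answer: $\frac{38763076}{1225} \approx 31643.0$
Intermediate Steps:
$l{\left(p,f \right)} = 1$ ($l{\left(p,f \right)} = 3 \cdot \frac{1}{3} = 1$)
$U = -140$
$Z = 180$ ($Z = 30 \cdot 6 = 180$)
$J = 16$ ($J = \left(-5 + 1\right)^{2} = \left(-4\right)^{2} = 16$)
$O = - \frac{74}{35}$ ($O = -2 + \frac{16}{-140} = -2 + 16 \left(- \frac{1}{140}\right) = -2 - \frac{4}{35} = - \frac{74}{35} \approx -2.1143$)
$\left(O + Z\right)^{2} = \left(- \frac{74}{35} + 180\right)^{2} = \left(\frac{6226}{35}\right)^{2} = \frac{38763076}{1225}$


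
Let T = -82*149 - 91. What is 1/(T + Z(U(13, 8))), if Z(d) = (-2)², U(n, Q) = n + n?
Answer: -1/12305 ≈ -8.1268e-5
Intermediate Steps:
U(n, Q) = 2*n
Z(d) = 4
T = -12309 (T = -12218 - 91 = -12309)
1/(T + Z(U(13, 8))) = 1/(-12309 + 4) = 1/(-12305) = -1/12305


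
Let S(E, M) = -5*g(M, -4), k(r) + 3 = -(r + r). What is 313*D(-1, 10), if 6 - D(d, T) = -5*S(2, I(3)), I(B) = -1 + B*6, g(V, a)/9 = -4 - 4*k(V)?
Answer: -10139322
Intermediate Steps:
k(r) = -3 - 2*r (k(r) = -3 - (r + r) = -3 - 2*r)
g(V, a) = 72 + 72*V (g(V, a) = 9*(-4 - 4*(-3 - 2*V)) = 9*(-4 + (12 + 8*V)) = 9*(8 + 8*V) = 72 + 72*V)
I(B) = -1 + 6*B
S(E, M) = -360 - 360*M (S(E, M) = -5*(72 + 72*M) = -360 - 360*M)
D(d, T) = -32394 (D(d, T) = 6 - (-5)*(-360 - 360*(-1 + 6*3)) = 6 - (-5)*(-360 - 360*(-1 + 18)) = 6 - (-5)*(-360 - 360*17) = 6 - (-5)*(-360 - 6120) = 6 - (-5)*(-6480) = 6 - 1*32400 = 6 - 32400 = -32394)
313*D(-1, 10) = 313*(-32394) = -10139322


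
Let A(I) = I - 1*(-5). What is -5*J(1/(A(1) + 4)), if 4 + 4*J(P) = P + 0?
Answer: 39/8 ≈ 4.8750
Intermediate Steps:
A(I) = 5 + I (A(I) = I + 5 = 5 + I)
J(P) = -1 + P/4 (J(P) = -1 + (P + 0)/4 = -1 + P/4)
-5*J(1/(A(1) + 4)) = -5*(-1 + 1/(4*((5 + 1) + 4))) = -5*(-1 + 1/(4*(6 + 4))) = -5*(-1 + (¼)/10) = -5*(-1 + (¼)*(⅒)) = -5*(-1 + 1/40) = -5*(-39/40) = 39/8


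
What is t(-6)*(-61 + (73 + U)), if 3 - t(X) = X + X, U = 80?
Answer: 1380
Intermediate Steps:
t(X) = 3 - 2*X (t(X) = 3 - (X + X) = 3 - 2*X)
t(-6)*(-61 + (73 + U)) = (3 - 2*(-6))*(-61 + (73 + 80)) = (3 + 12)*(-61 + 153) = 15*92 = 1380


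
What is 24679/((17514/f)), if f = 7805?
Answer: 27517085/2502 ≈ 10998.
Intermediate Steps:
24679/((17514/f)) = 24679/((17514/7805)) = 24679/((17514*(1/7805))) = 24679/(2502/1115) = 24679*(1115/2502) = 27517085/2502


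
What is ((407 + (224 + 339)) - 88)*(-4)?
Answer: -3528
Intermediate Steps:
((407 + (224 + 339)) - 88)*(-4) = ((407 + 563) - 88)*(-4) = (970 - 88)*(-4) = 882*(-4) = -3528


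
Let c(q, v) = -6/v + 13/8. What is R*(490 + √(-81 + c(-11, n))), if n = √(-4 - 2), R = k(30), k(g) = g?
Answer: 14700 + 15*√(-1270 + 16*I*√6)/2 ≈ 14704.0 + 267.31*I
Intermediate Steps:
R = 30
n = I*√6 (n = √(-6) = I*√6 ≈ 2.4495*I)
c(q, v) = 13/8 - 6/v (c(q, v) = -6/v + 13*(⅛) = -6/v + 13/8 = 13/8 - 6/v)
R*(490 + √(-81 + c(-11, n))) = 30*(490 + √(-81 + (13/8 - 6*(-I*√6/6)))) = 30*(490 + √(-81 + (13/8 - (-1)*I*√6))) = 30*(490 + √(-81 + (13/8 + I*√6))) = 30*(490 + √(-635/8 + I*√6)) = 14700 + 30*√(-635/8 + I*√6)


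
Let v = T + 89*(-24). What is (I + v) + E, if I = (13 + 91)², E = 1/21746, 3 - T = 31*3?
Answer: 186798141/21746 ≈ 8590.0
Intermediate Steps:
T = -90 (T = 3 - 31*3 = 3 - 1*93 = 3 - 93 = -90)
v = -2226 (v = -90 + 89*(-24) = -90 - 2136 = -2226)
E = 1/21746 ≈ 4.5985e-5
I = 10816 (I = 104² = 10816)
(I + v) + E = (10816 - 2226) + 1/21746 = 8590 + 1/21746 = 186798141/21746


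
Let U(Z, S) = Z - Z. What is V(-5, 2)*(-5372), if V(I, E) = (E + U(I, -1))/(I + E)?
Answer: 10744/3 ≈ 3581.3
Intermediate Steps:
U(Z, S) = 0
V(I, E) = E/(E + I) (V(I, E) = (E + 0)/(I + E) = E/(E + I))
V(-5, 2)*(-5372) = (2/(2 - 5))*(-5372) = (2/(-3))*(-5372) = (2*(-⅓))*(-5372) = -⅔*(-5372) = 10744/3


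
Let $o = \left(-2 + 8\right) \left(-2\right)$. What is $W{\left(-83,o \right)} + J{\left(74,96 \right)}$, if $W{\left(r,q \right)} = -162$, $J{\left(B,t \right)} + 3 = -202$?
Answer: $-367$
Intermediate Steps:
$J{\left(B,t \right)} = -205$ ($J{\left(B,t \right)} = -3 - 202 = -205$)
$o = -12$ ($o = 6 \left(-2\right) = -12$)
$W{\left(-83,o \right)} + J{\left(74,96 \right)} = -162 - 205 = -367$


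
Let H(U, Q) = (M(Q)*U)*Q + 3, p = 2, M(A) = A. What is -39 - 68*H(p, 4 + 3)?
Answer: -6907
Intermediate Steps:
H(U, Q) = 3 + U*Q² (H(U, Q) = (Q*U)*Q + 3 = U*Q² + 3 = 3 + U*Q²)
-39 - 68*H(p, 4 + 3) = -39 - 68*(3 + 2*(4 + 3)²) = -39 - 68*(3 + 2*7²) = -39 - 68*(3 + 2*49) = -39 - 68*(3 + 98) = -39 - 68*101 = -39 - 6868 = -6907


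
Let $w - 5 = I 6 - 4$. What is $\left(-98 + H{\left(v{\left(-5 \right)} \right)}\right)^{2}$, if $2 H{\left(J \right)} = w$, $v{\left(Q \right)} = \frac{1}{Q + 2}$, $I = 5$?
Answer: $\frac{27225}{4} \approx 6806.3$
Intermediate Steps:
$v{\left(Q \right)} = \frac{1}{2 + Q}$
$w = 31$ ($w = 5 + \left(5 \cdot 6 - 4\right) = 5 + \left(30 - 4\right) = 5 + 26 = 31$)
$H{\left(J \right)} = \frac{31}{2}$ ($H{\left(J \right)} = \frac{1}{2} \cdot 31 = \frac{31}{2}$)
$\left(-98 + H{\left(v{\left(-5 \right)} \right)}\right)^{2} = \left(-98 + \frac{31}{2}\right)^{2} = \left(- \frac{165}{2}\right)^{2} = \frac{27225}{4}$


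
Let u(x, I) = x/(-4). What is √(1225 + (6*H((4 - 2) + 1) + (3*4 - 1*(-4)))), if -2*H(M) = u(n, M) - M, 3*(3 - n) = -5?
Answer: √5014/2 ≈ 35.405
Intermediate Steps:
n = 14/3 (n = 3 - ⅓*(-5) = 3 + 5/3 = 14/3 ≈ 4.6667)
u(x, I) = -x/4 (u(x, I) = x*(-¼) = -x/4)
H(M) = 7/12 + M/2 (H(M) = -(-¼*14/3 - M)/2 = -(-7/6 - M)/2 = 7/12 + M/2)
√(1225 + (6*H((4 - 2) + 1) + (3*4 - 1*(-4)))) = √(1225 + (6*(7/12 + ((4 - 2) + 1)/2) + (3*4 - 1*(-4)))) = √(1225 + (6*(7/12 + (2 + 1)/2) + (12 + 4))) = √(1225 + (6*(7/12 + (½)*3) + 16)) = √(1225 + (6*(7/12 + 3/2) + 16)) = √(1225 + (6*(25/12) + 16)) = √(1225 + (25/2 + 16)) = √(1225 + 57/2) = √(2507/2) = √5014/2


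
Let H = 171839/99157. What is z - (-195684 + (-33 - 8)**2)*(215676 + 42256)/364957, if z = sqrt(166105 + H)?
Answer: 50039581796/364957 + 2*sqrt(408294944597967)/99157 ≈ 1.3752e+5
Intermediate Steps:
H = 171839/99157 (H = 171839*(1/99157) = 171839/99157 ≈ 1.7330)
z = 2*sqrt(408294944597967)/99157 (z = sqrt(166105 + 171839/99157) = sqrt(16470645324/99157) = 2*sqrt(408294944597967)/99157 ≈ 407.56)
z - (-195684 + (-33 - 8)**2)*(215676 + 42256)/364957 = 2*sqrt(408294944597967)/99157 - (-195684 + (-33 - 8)**2)*(215676 + 42256)/364957 = 2*sqrt(408294944597967)/99157 - (-195684 + (-41)**2)*257932/364957 = 2*sqrt(408294944597967)/99157 - (-195684 + 1681)*257932/364957 = 2*sqrt(408294944597967)/99157 - (-194003*257932)/364957 = 2*sqrt(408294944597967)/99157 - (-50039581796)/364957 = 2*sqrt(408294944597967)/99157 - 1*(-50039581796/364957) = 2*sqrt(408294944597967)/99157 + 50039581796/364957 = 50039581796/364957 + 2*sqrt(408294944597967)/99157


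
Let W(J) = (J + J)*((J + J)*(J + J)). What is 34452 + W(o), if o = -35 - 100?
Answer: -19648548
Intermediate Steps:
o = -135
W(J) = 8*J³ (W(J) = (2*J)*((2*J)*(2*J)) = (2*J)*(4*J²) = 8*J³)
34452 + W(o) = 34452 + 8*(-135)³ = 34452 + 8*(-2460375) = 34452 - 19683000 = -19648548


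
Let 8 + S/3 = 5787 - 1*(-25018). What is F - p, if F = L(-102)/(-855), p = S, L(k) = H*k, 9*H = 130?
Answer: -47395699/513 ≈ -92389.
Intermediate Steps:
H = 130/9 (H = (⅑)*130 = 130/9 ≈ 14.444)
L(k) = 130*k/9
S = 92391 (S = -24 + 3*(5787 - 1*(-25018)) = -24 + 3*(5787 + 25018) = -24 + 3*30805 = -24 + 92415 = 92391)
p = 92391
F = 884/513 (F = ((130/9)*(-102))/(-855) = -4420/3*(-1/855) = 884/513 ≈ 1.7232)
F - p = 884/513 - 1*92391 = 884/513 - 92391 = -47395699/513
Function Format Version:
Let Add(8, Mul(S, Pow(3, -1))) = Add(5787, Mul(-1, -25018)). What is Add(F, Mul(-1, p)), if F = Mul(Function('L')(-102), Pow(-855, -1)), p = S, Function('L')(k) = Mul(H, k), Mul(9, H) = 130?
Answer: Rational(-47395699, 513) ≈ -92389.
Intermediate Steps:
H = Rational(130, 9) (H = Mul(Rational(1, 9), 130) = Rational(130, 9) ≈ 14.444)
Function('L')(k) = Mul(Rational(130, 9), k)
S = 92391 (S = Add(-24, Mul(3, Add(5787, Mul(-1, -25018)))) = Add(-24, Mul(3, Add(5787, 25018))) = Add(-24, Mul(3, 30805)) = Add(-24, 92415) = 92391)
p = 92391
F = Rational(884, 513) (F = Mul(Mul(Rational(130, 9), -102), Pow(-855, -1)) = Mul(Rational(-4420, 3), Rational(-1, 855)) = Rational(884, 513) ≈ 1.7232)
Add(F, Mul(-1, p)) = Add(Rational(884, 513), Mul(-1, 92391)) = Add(Rational(884, 513), -92391) = Rational(-47395699, 513)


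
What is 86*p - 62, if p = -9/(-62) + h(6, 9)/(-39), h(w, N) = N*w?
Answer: -67943/403 ≈ -168.59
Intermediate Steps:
p = -999/806 (p = -9/(-62) + (9*6)/(-39) = -9*(-1/62) + 54*(-1/39) = 9/62 - 18/13 = -999/806 ≈ -1.2395)
86*p - 62 = 86*(-999/806) - 62 = -42957/403 - 62 = -67943/403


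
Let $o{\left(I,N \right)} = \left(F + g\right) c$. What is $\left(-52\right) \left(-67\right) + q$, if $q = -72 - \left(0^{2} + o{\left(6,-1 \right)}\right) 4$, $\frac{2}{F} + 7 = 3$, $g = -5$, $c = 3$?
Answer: $3478$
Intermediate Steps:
$F = - \frac{1}{2}$ ($F = \frac{2}{-7 + 3} = \frac{2}{-4} = 2 \left(- \frac{1}{4}\right) = - \frac{1}{2} \approx -0.5$)
$o{\left(I,N \right)} = - \frac{33}{2}$ ($o{\left(I,N \right)} = \left(- \frac{1}{2} - 5\right) 3 = \left(- \frac{11}{2}\right) 3 = - \frac{33}{2}$)
$q = -6$ ($q = -72 - \left(0^{2} - \frac{33}{2}\right) 4 = -72 - \left(0 - \frac{33}{2}\right) 4 = -72 - \left(- \frac{33}{2}\right) 4 = -72 - -66 = -72 + 66 = -6$)
$\left(-52\right) \left(-67\right) + q = \left(-52\right) \left(-67\right) - 6 = 3484 - 6 = 3478$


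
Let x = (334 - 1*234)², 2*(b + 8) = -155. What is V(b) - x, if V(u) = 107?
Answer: -9893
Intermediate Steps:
b = -171/2 (b = -8 + (½)*(-155) = -8 - 155/2 = -171/2 ≈ -85.500)
x = 10000 (x = (334 - 234)² = 100² = 10000)
V(b) - x = 107 - 1*10000 = 107 - 10000 = -9893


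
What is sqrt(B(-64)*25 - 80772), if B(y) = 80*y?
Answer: 2*I*sqrt(52193) ≈ 456.92*I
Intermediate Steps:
sqrt(B(-64)*25 - 80772) = sqrt((80*(-64))*25 - 80772) = sqrt(-5120*25 - 80772) = sqrt(-128000 - 80772) = sqrt(-208772) = 2*I*sqrt(52193)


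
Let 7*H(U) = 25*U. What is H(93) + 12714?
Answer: 91323/7 ≈ 13046.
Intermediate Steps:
H(U) = 25*U/7 (H(U) = (25*U)/7 = 25*U/7)
H(93) + 12714 = (25/7)*93 + 12714 = 2325/7 + 12714 = 91323/7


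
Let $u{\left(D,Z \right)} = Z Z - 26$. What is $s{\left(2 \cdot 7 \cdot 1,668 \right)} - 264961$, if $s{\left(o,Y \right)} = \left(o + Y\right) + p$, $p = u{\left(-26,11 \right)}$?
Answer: $-264184$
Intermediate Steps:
$u{\left(D,Z \right)} = -26 + Z^{2}$ ($u{\left(D,Z \right)} = Z^{2} - 26 = -26 + Z^{2}$)
$p = 95$ ($p = -26 + 11^{2} = -26 + 121 = 95$)
$s{\left(o,Y \right)} = 95 + Y + o$ ($s{\left(o,Y \right)} = \left(o + Y\right) + 95 = \left(Y + o\right) + 95 = 95 + Y + o$)
$s{\left(2 \cdot 7 \cdot 1,668 \right)} - 264961 = \left(95 + 668 + 2 \cdot 7 \cdot 1\right) - 264961 = \left(95 + 668 + 14 \cdot 1\right) - 264961 = \left(95 + 668 + 14\right) - 264961 = 777 - 264961 = -264184$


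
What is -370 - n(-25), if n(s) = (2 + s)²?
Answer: -899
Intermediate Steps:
-370 - n(-25) = -370 - (2 - 25)² = -370 - 1*(-23)² = -370 - 1*529 = -370 - 529 = -899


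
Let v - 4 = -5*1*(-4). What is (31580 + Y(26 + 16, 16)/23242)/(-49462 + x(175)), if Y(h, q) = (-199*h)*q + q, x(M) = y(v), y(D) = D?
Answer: -183462162/287259499 ≈ -0.63866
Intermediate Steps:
v = 24 (v = 4 - 5*1*(-4) = 4 - 5*(-4) = 4 + 20 = 24)
x(M) = 24
Y(h, q) = q - 199*h*q (Y(h, q) = -199*h*q + q = q - 199*h*q)
(31580 + Y(26 + 16, 16)/23242)/(-49462 + x(175)) = (31580 + (16*(1 - 199*(26 + 16)))/23242)/(-49462 + 24) = (31580 + (16*(1 - 199*42))*(1/23242))/(-49438) = (31580 + (16*(1 - 8358))*(1/23242))*(-1/49438) = (31580 + (16*(-8357))*(1/23242))*(-1/49438) = (31580 - 133712*1/23242)*(-1/49438) = (31580 - 66856/11621)*(-1/49438) = (366924324/11621)*(-1/49438) = -183462162/287259499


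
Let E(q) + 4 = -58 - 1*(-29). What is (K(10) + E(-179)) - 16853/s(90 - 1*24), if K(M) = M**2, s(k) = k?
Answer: -12431/66 ≈ -188.35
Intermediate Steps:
E(q) = -33 (E(q) = -4 + (-58 - 1*(-29)) = -4 + (-58 + 29) = -4 - 29 = -33)
(K(10) + E(-179)) - 16853/s(90 - 1*24) = (10**2 - 33) - 16853/(90 - 1*24) = (100 - 33) - 16853/(90 - 24) = 67 - 16853/66 = -12431/66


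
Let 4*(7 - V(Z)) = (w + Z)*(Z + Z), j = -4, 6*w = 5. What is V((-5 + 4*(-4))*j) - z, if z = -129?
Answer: -3427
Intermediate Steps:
w = ⅚ (w = (⅙)*5 = ⅚ ≈ 0.83333)
V(Z) = 7 - Z*(⅚ + Z)/2 (V(Z) = 7 - (⅚ + Z)*(Z + Z)/4 = 7 - (⅚ + Z)*2*Z/4 = 7 - Z*(⅚ + Z)/2)
V((-5 + 4*(-4))*j) - z = (7 - 5*(-5 + 4*(-4))*(-4)/12 - 16*(-5 + 4*(-4))²/2) - 1*(-129) = (7 - 5*(-5 - 16)*(-4)/12 - 16*(-5 - 16)²/2) + 129 = (7 - (-35)*(-4)/4 - (-21*(-4))²/2) + 129 = (7 - 5/12*84 - ½*84²) + 129 = (7 - 35 - ½*7056) + 129 = (7 - 35 - 3528) + 129 = -3556 + 129 = -3427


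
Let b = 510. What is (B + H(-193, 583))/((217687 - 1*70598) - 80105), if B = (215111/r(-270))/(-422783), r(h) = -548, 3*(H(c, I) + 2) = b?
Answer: 38923309223/15519193666656 ≈ 0.0025081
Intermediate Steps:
H(c, I) = 168 (H(c, I) = -2 + (⅓)*510 = -2 + 170 = 168)
B = 215111/231685084 (B = (215111/(-548))/(-422783) = (215111*(-1/548))*(-1/422783) = -215111/548*(-1/422783) = 215111/231685084 ≈ 0.00092846)
(B + H(-193, 583))/((217687 - 1*70598) - 80105) = (215111/231685084 + 168)/((217687 - 1*70598) - 80105) = 38923309223/(231685084*((217687 - 70598) - 80105)) = 38923309223/(231685084*(147089 - 80105)) = (38923309223/231685084)/66984 = (38923309223/231685084)*(1/66984) = 38923309223/15519193666656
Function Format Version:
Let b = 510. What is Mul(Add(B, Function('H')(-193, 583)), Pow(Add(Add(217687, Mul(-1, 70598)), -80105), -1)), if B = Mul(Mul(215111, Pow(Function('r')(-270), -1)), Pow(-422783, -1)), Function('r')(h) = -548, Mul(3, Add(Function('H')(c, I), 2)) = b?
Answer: Rational(38923309223, 15519193666656) ≈ 0.0025081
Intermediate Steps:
Function('H')(c, I) = 168 (Function('H')(c, I) = Add(-2, Mul(Rational(1, 3), 510)) = Add(-2, 170) = 168)
B = Rational(215111, 231685084) (B = Mul(Mul(215111, Pow(-548, -1)), Pow(-422783, -1)) = Mul(Mul(215111, Rational(-1, 548)), Rational(-1, 422783)) = Mul(Rational(-215111, 548), Rational(-1, 422783)) = Rational(215111, 231685084) ≈ 0.00092846)
Mul(Add(B, Function('H')(-193, 583)), Pow(Add(Add(217687, Mul(-1, 70598)), -80105), -1)) = Mul(Add(Rational(215111, 231685084), 168), Pow(Add(Add(217687, Mul(-1, 70598)), -80105), -1)) = Mul(Rational(38923309223, 231685084), Pow(Add(Add(217687, -70598), -80105), -1)) = Mul(Rational(38923309223, 231685084), Pow(Add(147089, -80105), -1)) = Mul(Rational(38923309223, 231685084), Pow(66984, -1)) = Mul(Rational(38923309223, 231685084), Rational(1, 66984)) = Rational(38923309223, 15519193666656)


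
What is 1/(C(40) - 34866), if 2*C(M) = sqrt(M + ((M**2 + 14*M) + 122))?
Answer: -7748/270141639 - sqrt(258)/810424917 ≈ -2.8701e-5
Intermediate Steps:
C(M) = sqrt(122 + M**2 + 15*M)/2 (C(M) = sqrt(M + ((M**2 + 14*M) + 122))/2 = sqrt(M + (122 + M**2 + 14*M))/2 = sqrt(122 + M**2 + 15*M)/2)
1/(C(40) - 34866) = 1/(sqrt(122 + 40**2 + 15*40)/2 - 34866) = 1/(sqrt(122 + 1600 + 600)/2 - 34866) = 1/(sqrt(2322)/2 - 34866) = 1/((3*sqrt(258))/2 - 34866) = 1/(3*sqrt(258)/2 - 34866) = 1/(-34866 + 3*sqrt(258)/2)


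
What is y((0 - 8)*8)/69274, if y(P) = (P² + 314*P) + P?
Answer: -8032/34637 ≈ -0.23189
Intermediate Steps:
y(P) = P² + 315*P
y((0 - 8)*8)/69274 = (((0 - 8)*8)*(315 + (0 - 8)*8))/69274 = ((-8*8)*(315 - 8*8))*(1/69274) = -64*(315 - 64)*(1/69274) = -64*251*(1/69274) = -16064*1/69274 = -8032/34637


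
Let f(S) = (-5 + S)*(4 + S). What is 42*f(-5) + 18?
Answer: 438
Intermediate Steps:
42*f(-5) + 18 = 42*(-20 + (-5)**2 - 1*(-5)) + 18 = 42*(-20 + 25 + 5) + 18 = 42*10 + 18 = 420 + 18 = 438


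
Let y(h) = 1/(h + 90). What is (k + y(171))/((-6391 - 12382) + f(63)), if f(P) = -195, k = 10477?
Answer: -1367249/2475324 ≈ -0.55235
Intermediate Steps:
y(h) = 1/(90 + h)
(k + y(171))/((-6391 - 12382) + f(63)) = (10477 + 1/(90 + 171))/((-6391 - 12382) - 195) = (10477 + 1/261)/(-18773 - 195) = (10477 + 1/261)/(-18968) = (2734498/261)*(-1/18968) = -1367249/2475324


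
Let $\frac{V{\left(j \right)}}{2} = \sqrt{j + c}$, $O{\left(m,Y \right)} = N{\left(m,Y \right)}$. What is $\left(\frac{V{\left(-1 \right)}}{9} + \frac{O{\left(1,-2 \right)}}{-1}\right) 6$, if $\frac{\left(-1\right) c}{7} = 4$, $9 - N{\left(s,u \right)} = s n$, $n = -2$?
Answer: $-66 + \frac{4 i \sqrt{29}}{3} \approx -66.0 + 7.1802 i$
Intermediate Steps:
$N{\left(s,u \right)} = 9 + 2 s$ ($N{\left(s,u \right)} = 9 - s \left(-2\right) = 9 - - 2 s = 9 + 2 s$)
$c = -28$ ($c = \left(-7\right) 4 = -28$)
$O{\left(m,Y \right)} = 9 + 2 m$
$V{\left(j \right)} = 2 \sqrt{-28 + j}$ ($V{\left(j \right)} = 2 \sqrt{j - 28} = 2 \sqrt{-28 + j}$)
$\left(\frac{V{\left(-1 \right)}}{9} + \frac{O{\left(1,-2 \right)}}{-1}\right) 6 = \left(\frac{2 \sqrt{-28 - 1}}{9} + \frac{9 + 2 \cdot 1}{-1}\right) 6 = \left(2 \sqrt{-29} \cdot \frac{1}{9} + \left(9 + 2\right) \left(-1\right)\right) 6 = \left(2 i \sqrt{29} \cdot \frac{1}{9} + 11 \left(-1\right)\right) 6 = \left(2 i \sqrt{29} \cdot \frac{1}{9} - 11\right) 6 = \left(\frac{2 i \sqrt{29}}{9} - 11\right) 6 = \left(-11 + \frac{2 i \sqrt{29}}{9}\right) 6 = -66 + \frac{4 i \sqrt{29}}{3}$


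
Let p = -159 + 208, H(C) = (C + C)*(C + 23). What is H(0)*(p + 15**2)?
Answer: 0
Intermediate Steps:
H(C) = 2*C*(23 + C) (H(C) = (2*C)*(23 + C) = 2*C*(23 + C))
p = 49
H(0)*(p + 15**2) = (2*0*(23 + 0))*(49 + 15**2) = (2*0*23)*(49 + 225) = 0*274 = 0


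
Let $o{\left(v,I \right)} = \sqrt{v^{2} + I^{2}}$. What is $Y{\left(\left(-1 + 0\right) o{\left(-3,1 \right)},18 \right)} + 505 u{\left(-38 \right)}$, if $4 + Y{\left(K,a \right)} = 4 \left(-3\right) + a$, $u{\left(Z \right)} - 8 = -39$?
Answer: $-15653$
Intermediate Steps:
$u{\left(Z \right)} = -31$ ($u{\left(Z \right)} = 8 - 39 = -31$)
$o{\left(v,I \right)} = \sqrt{I^{2} + v^{2}}$
$Y{\left(K,a \right)} = -16 + a$ ($Y{\left(K,a \right)} = -4 + \left(4 \left(-3\right) + a\right) = -4 + \left(-12 + a\right) = -16 + a$)
$Y{\left(\left(-1 + 0\right) o{\left(-3,1 \right)},18 \right)} + 505 u{\left(-38 \right)} = \left(-16 + 18\right) + 505 \left(-31\right) = 2 - 15655 = -15653$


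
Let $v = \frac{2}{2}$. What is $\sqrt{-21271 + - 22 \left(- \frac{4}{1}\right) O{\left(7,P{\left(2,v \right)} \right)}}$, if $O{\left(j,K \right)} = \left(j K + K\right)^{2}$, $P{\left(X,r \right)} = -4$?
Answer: $3 \sqrt{7649} \approx 262.38$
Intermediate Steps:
$v = 1$ ($v = 2 \cdot \frac{1}{2} = 1$)
$O{\left(j,K \right)} = \left(K + K j\right)^{2}$ ($O{\left(j,K \right)} = \left(K j + K\right)^{2} = \left(K + K j\right)^{2}$)
$\sqrt{-21271 + - 22 \left(- \frac{4}{1}\right) O{\left(7,P{\left(2,v \right)} \right)}} = \sqrt{-21271 + - 22 \left(- \frac{4}{1}\right) \left(-4\right)^{2} \left(1 + 7\right)^{2}} = \sqrt{-21271 + - 22 \left(\left(-4\right) 1\right) 16 \cdot 8^{2}} = \sqrt{-21271 + \left(-22\right) \left(-4\right) 16 \cdot 64} = \sqrt{-21271 + 88 \cdot 1024} = \sqrt{-21271 + 90112} = \sqrt{68841} = 3 \sqrt{7649}$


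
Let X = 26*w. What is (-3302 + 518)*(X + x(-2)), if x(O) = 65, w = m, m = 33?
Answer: -2569632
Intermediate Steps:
w = 33
X = 858 (X = 26*33 = 858)
(-3302 + 518)*(X + x(-2)) = (-3302 + 518)*(858 + 65) = -2784*923 = -2569632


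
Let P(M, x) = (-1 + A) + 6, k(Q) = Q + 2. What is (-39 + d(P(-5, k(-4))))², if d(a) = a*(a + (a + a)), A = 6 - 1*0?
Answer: 104976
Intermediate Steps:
k(Q) = 2 + Q
A = 6 (A = 6 + 0 = 6)
P(M, x) = 11 (P(M, x) = (-1 + 6) + 6 = 5 + 6 = 11)
d(a) = 3*a² (d(a) = a*(a + 2*a) = a*(3*a) = 3*a²)
(-39 + d(P(-5, k(-4))))² = (-39 + 3*11²)² = (-39 + 3*121)² = (-39 + 363)² = 324² = 104976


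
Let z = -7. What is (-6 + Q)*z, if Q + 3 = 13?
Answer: -28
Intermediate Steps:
Q = 10 (Q = -3 + 13 = 10)
(-6 + Q)*z = (-6 + 10)*(-7) = 4*(-7) = -28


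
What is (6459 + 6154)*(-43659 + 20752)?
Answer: -288925991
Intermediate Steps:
(6459 + 6154)*(-43659 + 20752) = 12613*(-22907) = -288925991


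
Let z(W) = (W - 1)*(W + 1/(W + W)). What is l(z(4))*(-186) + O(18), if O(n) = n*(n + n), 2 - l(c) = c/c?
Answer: 462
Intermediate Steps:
z(W) = (-1 + W)*(W + 1/(2*W))
l(c) = 1 (l(c) = 2 - c/c = 2 - 1*1 = 2 - 1 = 1)
O(n) = 2*n² (O(n) = n*(2*n) = 2*n²)
l(z(4))*(-186) + O(18) = 1*(-186) + 2*18² = -186 + 2*324 = -186 + 648 = 462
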